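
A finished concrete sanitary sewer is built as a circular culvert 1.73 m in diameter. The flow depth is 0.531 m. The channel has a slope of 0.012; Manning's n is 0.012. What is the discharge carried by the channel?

For a circular section of diameter D = 1.73 m at depth y = 0.531 m, the central angle is θ = 2 arccos(1 − 2y/D) = 2.349 rad. Then A = (D²/8)(θ − sin θ) = 0.6122 m² and P = Dθ/2 = 2.032 m.
Hydraulic radius R = A/P = 0.6122/2.032 = 0.3013 m.
Manning's equation: Q = (1/n) A R^(2/3) S^(1/2) = (1/0.012) × 0.6122 × 0.3013^(2/3) × 0.012^(1/2) = 2.51 m³/s.

Q = 2.51 m³/s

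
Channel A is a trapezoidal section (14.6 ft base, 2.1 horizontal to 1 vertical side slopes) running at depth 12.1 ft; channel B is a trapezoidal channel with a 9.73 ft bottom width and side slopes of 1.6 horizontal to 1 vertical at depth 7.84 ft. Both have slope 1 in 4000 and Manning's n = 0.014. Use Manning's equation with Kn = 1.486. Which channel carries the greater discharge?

Channel A: With bottom width b = 14.6 ft and side slope z = 2.1: A = (b + zy)y = (14.6 + 2.1×12.1)×12.1 = 484.1 ft²; P = b + 2y√(1+z²) = 14.6 + 2×12.1×2.326 = 70.89 ft. Hydraulic radius R = A/P = 484.1/70.89 = 6.829 ft. Q_A = (1.486/0.014)·484.1·6.829^(2/3)·√0.00025 = 2925 ft³/s.
Channel B: With bottom width b = 9.73 ft and side slope z = 1.6: A = (b + zy)y = (9.73 + 1.6×7.84)×7.84 = 174.6 ft²; P = b + 2y√(1+z²) = 9.73 + 2×7.84×1.887 = 39.31 ft. Hydraulic radius R = A/P = 174.6/39.31 = 4.442 ft. Q_B = (1.486/0.014)·174.6·4.442^(2/3)·√0.00025 = 791.9 ft³/s.
Q_A = 2925 ft³/s vs Q_B = 791.9 ft³/s, so channel A carries more.

channel A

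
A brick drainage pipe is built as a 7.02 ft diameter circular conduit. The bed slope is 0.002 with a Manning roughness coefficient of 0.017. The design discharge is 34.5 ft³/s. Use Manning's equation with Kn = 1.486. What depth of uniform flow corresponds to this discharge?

y_n = 1.88 ft

Manning's equation rearranged: A R^(2/3) = nQ / (1.486·√S) = 0.017 × 34.5 / (1.486 × √0.002) = 8.825.
Try y = 2.17 ft: A R^(2/3) = 11.68 — too large.
Try y = 1.88 ft: A R^(2/3) = 8.837 — close enough.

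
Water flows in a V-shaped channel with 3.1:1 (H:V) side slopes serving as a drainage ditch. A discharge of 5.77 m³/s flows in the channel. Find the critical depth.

At critical depth, Q² T / (g A³) = 1, i.e. A³/T = Q²/g = 5.77²/9.81 = 3.394.
Try y = 0.771 m: A³/T = 1.309 — short.
Try y = 1.03 m: A³/T = 5.57 — over.
Try y = 0.933 m: A³/T = 3.397 — matches.

y_c = 0.933 m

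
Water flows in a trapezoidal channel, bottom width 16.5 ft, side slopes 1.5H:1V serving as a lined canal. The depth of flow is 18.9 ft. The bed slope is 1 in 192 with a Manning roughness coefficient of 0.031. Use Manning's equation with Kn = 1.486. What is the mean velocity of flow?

With bottom width b = 16.5 ft and side slope z = 1.5: A = (b + zy)y = (16.5 + 1.5×18.9)×18.9 = 847.7 ft²; P = b + 2y√(1+z²) = 16.5 + 2×18.9×1.803 = 84.64 ft.
Hydraulic radius R = A/P = 847.7/84.64 = 10.01 ft.
From Manning's equation, V = (1.486/n) R^(2/3) S^(1/2) = (1.486/0.031) × 10.01^(2/3) × 0.005208^(1/2) = 16.1 ft/s.

V = 16.1 ft/s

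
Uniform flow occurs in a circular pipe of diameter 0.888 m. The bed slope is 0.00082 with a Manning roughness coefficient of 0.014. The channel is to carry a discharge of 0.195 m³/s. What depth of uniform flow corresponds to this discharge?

y_n = 0.401 m

Manning's equation rearranged: A R^(2/3) = nQ / (1·√S) = 0.014 × 0.195 / (√0.00082) = 0.09534.
Trying y = 0.451 m: A R^(2/3) = 0.1166 — too large.
Trying y = 0.36 m: A R^(2/3) = 0.07842 — too small.
Trying y = 0.401 m: A R^(2/3) = 0.09517 — close enough.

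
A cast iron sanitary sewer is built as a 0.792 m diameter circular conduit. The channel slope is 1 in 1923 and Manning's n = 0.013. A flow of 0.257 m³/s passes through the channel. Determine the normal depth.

Manning's equation rearranged: A R^(2/3) = nQ / (1·√S) = 0.013 × 0.257 / (√0.00052) = 0.1465.
At y = 0.631 m: A R^(2/3) = 0.1629 — over.
At y = 0.416 m: A R^(2/3) = 0.0909 — short.
At y = 0.574 m: A R^(2/3) = 0.1465 — ≈ 0.1465.

y_n = 0.574 m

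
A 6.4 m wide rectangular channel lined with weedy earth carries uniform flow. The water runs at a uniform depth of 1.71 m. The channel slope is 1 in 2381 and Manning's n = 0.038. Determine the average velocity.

V = 0.58 m/s

Flow area A = b·y = 6.4 × 1.71 = 10.94 m². Wetted perimeter P = b + 2y = 6.4 + 2×1.71 = 9.82 m.
Hydraulic radius R = A/P = 10.94/9.82 = 1.114 m.
From Manning's equation, V = (1/n) R^(2/3) S^(1/2) = (1/0.038) × 1.114^(2/3) × 0.00042^(1/2) = 0.58 m/s.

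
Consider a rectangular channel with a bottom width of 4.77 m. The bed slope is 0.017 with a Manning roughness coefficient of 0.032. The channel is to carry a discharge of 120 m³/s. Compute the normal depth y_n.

y_n = 4.58 m

Manning's equation rearranged: A R^(2/3) = nQ / (1·√S) = 0.032 × 120 / (√0.017) = 29.45.
Try y = 5.47 m: A R^(2/3) = 36.59 — over.
Try y = 3.35 m: A R^(2/3) = 19.93 — short.
Try y = 4.58 m: A R^(2/3) = 29.49 — close enough.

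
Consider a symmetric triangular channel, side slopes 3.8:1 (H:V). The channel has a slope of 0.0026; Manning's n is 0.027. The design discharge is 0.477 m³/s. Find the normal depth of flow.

y_n = 0.434 m

Manning's equation rearranged: A R^(2/3) = nQ / (1·√S) = 0.027 × 0.477 / (√0.0026) = 0.2526.
Try y = 0.373 m: A R^(2/3) = 0.1688 — short.
Try y = 0.54 m: A R^(2/3) = 0.4527 — over.
Try y = 0.434 m: A R^(2/3) = 0.2528 — close enough.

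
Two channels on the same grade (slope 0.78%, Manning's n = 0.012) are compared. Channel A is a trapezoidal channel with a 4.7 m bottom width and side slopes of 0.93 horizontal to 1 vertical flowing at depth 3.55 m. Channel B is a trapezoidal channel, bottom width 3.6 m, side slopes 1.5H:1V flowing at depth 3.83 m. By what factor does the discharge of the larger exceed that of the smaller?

1.29

Channel A: With bottom width b = 4.7 m and side slope z = 0.93: A = (b + zy)y = (4.7 + 0.93×3.55)×3.55 = 28.41 m²; P = b + 2y√(1+z²) = 4.7 + 2×3.55×1.366 = 14.4 m. Hydraulic radius R = A/P = 28.41/14.4 = 1.973 m. Q_A = (1/0.012)·28.41·1.973^(2/3)·√0.0078 = 328.9 m³/s.
Channel B: With bottom width b = 3.6 m and side slope z = 1.5: A = (b + zy)y = (3.6 + 1.5×3.83)×3.83 = 35.79 m²; P = b + 2y√(1+z²) = 3.6 + 2×3.83×1.803 = 17.41 m. Hydraulic radius R = A/P = 35.79/17.41 = 2.056 m. Q_B = (1/0.012)·35.79·2.056^(2/3)·√0.0078 = 425.9 m³/s.
The larger discharge is 425.9 m³/s and the smaller is 328.9 m³/s; the ratio is 1.29.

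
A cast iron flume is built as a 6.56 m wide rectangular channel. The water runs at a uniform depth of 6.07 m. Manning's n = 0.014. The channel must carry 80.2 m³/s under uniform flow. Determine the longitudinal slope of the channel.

Flow area A = b·y = 6.56 × 6.07 = 39.82 m². Wetted perimeter P = b + 2y = 6.56 + 2×6.07 = 18.7 m.
Hydraulic radius R = A/P = 39.82/18.7 = 2.129 m.
From Manning's equation, S = [nQ / (1 A R^(2/3))]² = [0.014 × 80.2 / (1 × 39.82 × 2.129^(2/3))]² = 0.00029.

S = 0.00029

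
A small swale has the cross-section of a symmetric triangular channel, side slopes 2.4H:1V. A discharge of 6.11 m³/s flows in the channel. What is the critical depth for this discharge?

At critical depth, Q² T / (g A³) = 1, i.e. A³/T = Q²/g = 6.11²/9.81 = 3.806.
Try y = 0.824 m: A³/T = 1.094 — too small.
Try y = 1.3 m: A³/T = 10.69 — too large.
Try y = 1.06 m: A³/T = 3.854 — ≈ 3.806.

y_c = 1.06 m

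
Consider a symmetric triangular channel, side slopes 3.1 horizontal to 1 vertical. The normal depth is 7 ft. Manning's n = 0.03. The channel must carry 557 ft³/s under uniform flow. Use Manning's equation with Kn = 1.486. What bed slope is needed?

S = 0.0011

For a triangular section with side slope z = 3.1: A = zy² = 3.1×7² = 151.9 ft²; P = 2y√(1+z²) = 2×7×3.257 = 45.6 ft.
Hydraulic radius R = A/P = 151.9/45.6 = 3.331 ft.
From Manning's equation, S = [nQ / (1.486 A R^(2/3))]² = [0.03 × 557 / (1.486 × 151.9 × 3.331^(2/3))]² = 0.0011.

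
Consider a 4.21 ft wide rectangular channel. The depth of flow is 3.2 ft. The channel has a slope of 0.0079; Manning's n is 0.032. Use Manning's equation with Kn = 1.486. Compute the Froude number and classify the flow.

Flow area A = b·y = 4.21 × 3.2 = 13.47 ft². Wetted perimeter P = b + 2y = 4.21 + 2×3.2 = 10.61 ft.
Hydraulic radius R = A/P = 13.47/10.61 = 1.27 ft.
V = (1.486/n) R^(2/3) √S = (1.486/0.032) × 1.27^(2/3) × √0.0079 = 4.84 ft/s. Hydraulic depth D_h = A/T = 13.47/4.21 = 3.2 ft.
Froude number Fr = V/√(g·D_h) = 4.84/√(32.2×3.2) = 0.477, which is less than 1, so the flow is subcritical.

subcritical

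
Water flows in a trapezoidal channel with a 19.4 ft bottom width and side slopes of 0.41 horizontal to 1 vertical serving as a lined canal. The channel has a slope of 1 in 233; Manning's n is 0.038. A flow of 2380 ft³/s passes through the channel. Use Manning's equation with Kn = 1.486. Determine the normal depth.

y_n = 11.4 ft

Manning's equation rearranged: A R^(2/3) = nQ / (1.486·√S) = 0.038 × 2380 / (1.486 × √0.004292) = 929.
Try y = 7.9 ft: A R^(2/3) = 516.2 — short.
Try y = 14.5 ft: A R^(2/3) = 1376 — over.
Try y = 11.4 ft: A R^(2/3) = 929.3 — matches.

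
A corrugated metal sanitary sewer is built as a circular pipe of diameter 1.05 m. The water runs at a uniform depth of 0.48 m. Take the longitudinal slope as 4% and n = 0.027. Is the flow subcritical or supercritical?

For a circular section of diameter D = 1.05 m at depth y = 0.48 m, the central angle is θ = 2 arccos(1 − 2y/D) = 2.97 rad. Then A = (D²/8)(θ − sin θ) = 0.3858 m² and P = Dθ/2 = 1.559 m.
Hydraulic radius R = A/P = 0.3858/1.559 = 0.2474 m.
V = (1/n) R^(2/3) √S = (1/0.027) × 0.2474^(2/3) × √0.04 = 2.919 m/s. Hydraulic depth D_h = A/T = 0.3858/1.046 = 0.3687 m.
Froude number Fr = V/√(g·D_h) = 2.919/√(9.81×0.3687) = 1.53, which is greater than 1, so the flow is supercritical.

supercritical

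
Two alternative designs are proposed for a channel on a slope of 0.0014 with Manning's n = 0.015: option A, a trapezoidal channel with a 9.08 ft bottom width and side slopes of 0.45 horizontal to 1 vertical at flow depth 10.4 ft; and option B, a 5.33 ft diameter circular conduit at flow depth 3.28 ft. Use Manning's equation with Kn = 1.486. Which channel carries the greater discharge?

Channel A: With bottom width b = 9.08 ft and side slope z = 0.45: A = (b + zy)y = (9.08 + 0.45×10.4)×10.4 = 143.1 ft²; P = b + 2y√(1+z²) = 9.08 + 2×10.4×1.097 = 31.89 ft. Hydraulic radius R = A/P = 143.1/31.89 = 4.488 ft. Q_A = (1.486/0.015)·143.1·4.488^(2/3)·√0.0014 = 1443 ft³/s.
Channel B: For a circular section of diameter D = 5.33 ft at depth y = 3.28 ft, the central angle is θ = 2 arccos(1 − 2y/D) = 3.607 rad. Then A = (D²/8)(θ − sin θ) = 14.4 ft² and P = Dθ/2 = 9.614 ft. Hydraulic radius R = A/P = 14.4/9.614 = 1.498 ft. Q_B = (1.486/0.015)·14.4·1.498^(2/3)·√0.0014 = 69.92 ft³/s.
Q_A = 1443 ft³/s vs Q_B = 69.92 ft³/s, so channel A carries more.

channel A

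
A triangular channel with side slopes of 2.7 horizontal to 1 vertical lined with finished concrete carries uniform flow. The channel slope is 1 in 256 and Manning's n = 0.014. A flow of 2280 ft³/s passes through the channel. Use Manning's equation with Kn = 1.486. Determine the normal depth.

Manning's equation rearranged: A R^(2/3) = nQ / (1.486·√S) = 0.014 × 2280 / (1.486 × √0.003906) = 343.7.
Trying y = 8.22 ft: A R^(2/3) = 448.5 — over.
Trying y = 5.52 ft: A R^(2/3) = 155.1 — short.
Trying y = 7.44 ft: A R^(2/3) = 343.8 — matches.

y_n = 7.44 ft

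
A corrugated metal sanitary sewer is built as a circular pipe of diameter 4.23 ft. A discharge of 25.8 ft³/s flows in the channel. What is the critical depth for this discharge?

At critical depth, Q² T / (g A³) = 1, i.e. A³/T = Q²/g = 25.8²/32.2 = 20.67.
Trying y = 1.06 ft: A³/T = 5.713 — low.
Trying y = 1.67 ft: A³/T = 33.19 — high.
Trying y = 1.48 ft: A³/T = 20.85 — ≈ 20.67.

y_c = 1.48 ft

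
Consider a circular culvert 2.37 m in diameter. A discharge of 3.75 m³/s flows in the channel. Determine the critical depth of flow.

At critical depth, Q² T / (g A³) = 1, i.e. A³/T = Q²/g = 3.75²/9.81 = 1.433.
At y = 0.622 m: A³/T = 0.3777 — too small.
At y = 1.06 m: A³/T = 2.957 — too large.
At y = 0.878 m: A³/T = 1.435 — close enough.

y_c = 0.878 m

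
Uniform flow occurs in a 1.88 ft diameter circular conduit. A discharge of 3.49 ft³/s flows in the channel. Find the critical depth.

At critical depth, Q² T / (g A³) = 1, i.e. A³/T = Q²/g = 3.49²/32.2 = 0.3783.
Try y = 0.537 ft: A³/T = 0.1649 — short.
Try y = 0.666 ft: A³/T = 0.3792 — matches.

y_c = 0.666 ft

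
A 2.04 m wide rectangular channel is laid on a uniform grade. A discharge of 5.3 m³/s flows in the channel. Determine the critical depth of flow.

y_c = 0.883 m

For a rectangular channel, critical depth y_c = (q²/g)^(1/3) where q = Q/b = 5.3/2.04 = 2.598 m²/s.
So y_c = (2.598²/9.81)^(1/3) = 0.883 m.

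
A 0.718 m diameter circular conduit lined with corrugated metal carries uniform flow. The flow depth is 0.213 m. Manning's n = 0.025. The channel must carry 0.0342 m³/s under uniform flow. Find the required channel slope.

For a circular section of diameter D = 0.718 m at depth y = 0.213 m, the central angle is θ = 2 arccos(1 − 2y/D) = 2.304 rad. Then A = (D²/8)(θ − sin θ) = 0.1006 m² and P = Dθ/2 = 0.8271 m.
Hydraulic radius R = A/P = 0.1006/0.8271 = 0.1216 m.
From Manning's equation, S = [nQ / (1 A R^(2/3))]² = [0.025 × 0.0342 / (1 × 0.1006 × 0.1216^(2/3))]² = 0.0012.

S = 0.0012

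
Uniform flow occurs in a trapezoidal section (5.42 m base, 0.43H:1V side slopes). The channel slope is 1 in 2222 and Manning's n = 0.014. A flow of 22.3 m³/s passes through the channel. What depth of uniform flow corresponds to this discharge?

y_n = 1.99 m

Manning's equation rearranged: A R^(2/3) = nQ / (1·√S) = 0.014 × 22.3 / (√0.00045) = 14.72.
At y = 1.5 m: A R^(2/3) = 9.383 — short.
At y = 2.52 m: A R^(2/3) = 21.5 — over.
At y = 1.99 m: A R^(2/3) = 14.73 — ≈ 14.72.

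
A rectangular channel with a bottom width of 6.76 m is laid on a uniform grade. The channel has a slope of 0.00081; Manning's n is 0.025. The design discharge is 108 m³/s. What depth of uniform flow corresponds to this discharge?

Manning's equation rearranged: A R^(2/3) = nQ / (1·√S) = 0.025 × 108 / (√0.00081) = 94.87.
Try y = 5.44 m: A R^(2/3) = 60.01 — too small.
Try y = 9.96 m: A R^(2/3) = 124.8 — too large.
Try y = 7.9 m: A R^(2/3) = 94.86 — matches.

y_n = 7.9 m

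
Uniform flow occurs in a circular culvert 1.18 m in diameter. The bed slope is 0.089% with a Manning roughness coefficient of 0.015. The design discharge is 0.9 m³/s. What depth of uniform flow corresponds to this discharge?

y_n = 0.904 m

Manning's equation rearranged: A R^(2/3) = nQ / (1·√S) = 0.015 × 0.9 / (√0.00089) = 0.4525.
At y = 0.77 m: A R^(2/3) = 0.3686 — too small.
At y = 1.1 m: A R^(2/3) = 0.5212 — too large.
At y = 0.904 m: A R^(2/3) = 0.4527 — matches.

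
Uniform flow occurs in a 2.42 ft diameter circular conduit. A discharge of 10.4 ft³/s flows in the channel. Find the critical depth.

At critical depth, Q² T / (g A³) = 1, i.e. A³/T = Q²/g = 10.4²/32.2 = 3.359.
Trying y = 1.21 ft: A³/T = 5.026 — over.
Trying y = 1.09 ft: A³/T = 3.372 — matches.

y_c = 1.09 ft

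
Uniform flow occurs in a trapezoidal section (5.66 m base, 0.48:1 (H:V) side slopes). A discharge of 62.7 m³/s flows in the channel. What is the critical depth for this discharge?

At critical depth, Q² T / (g A³) = 1, i.e. A³/T = Q²/g = 62.7²/9.81 = 400.7.
At y = 1.78 m: A³/T = 211.6 — too small.
At y = 2.69 m: A³/T = 793.2 — too large.
At y = 2.18 m: A³/T = 403.1 — matches.

y_c = 2.18 m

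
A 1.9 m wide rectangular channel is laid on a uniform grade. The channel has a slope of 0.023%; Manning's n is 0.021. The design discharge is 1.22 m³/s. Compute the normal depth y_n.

Manning's equation rearranged: A R^(2/3) = nQ / (1·√S) = 0.021 × 1.22 / (√0.00023) = 1.689.
Trying y = 1.6 m: A R^(2/3) = 2.153 — high.
Trying y = 1.1 m: A R^(2/3) = 1.334 — low.
Trying y = 1.32 m: A R^(2/3) = 1.689 — close enough.

y_n = 1.32 m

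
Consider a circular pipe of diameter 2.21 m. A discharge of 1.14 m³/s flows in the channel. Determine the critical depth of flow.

At critical depth, Q² T / (g A³) = 1, i.e. A³/T = Q²/g = 1.14²/9.81 = 0.1325.
Trying y = 0.524 m: A³/T = 0.1792 — over.
Trying y = 0.402 m: A³/T = 0.06352 — short.
Trying y = 0.485 m: A³/T = 0.1325 — matches.

y_c = 0.485 m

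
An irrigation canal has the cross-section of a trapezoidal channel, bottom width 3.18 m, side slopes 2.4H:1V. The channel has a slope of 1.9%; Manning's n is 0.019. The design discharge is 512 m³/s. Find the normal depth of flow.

y_n = 3.7 m

Manning's equation rearranged: A R^(2/3) = nQ / (1·√S) = 0.019 × 512 / (√0.019) = 70.57.
At y = 3.21 m: A R^(2/3) = 50.89 — short.
At y = 4.47 m: A R^(2/3) = 110 — over.
At y = 3.7 m: A R^(2/3) = 70.6 — close enough.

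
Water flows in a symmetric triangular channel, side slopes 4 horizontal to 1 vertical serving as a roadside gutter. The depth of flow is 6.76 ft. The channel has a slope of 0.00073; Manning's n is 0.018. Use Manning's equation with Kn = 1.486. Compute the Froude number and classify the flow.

subcritical

For a triangular section with side slope z = 4: A = zy² = 4×6.76² = 182.8 ft²; P = 2y√(1+z²) = 2×6.76×4.123 = 55.74 ft.
Hydraulic radius R = A/P = 182.8/55.74 = 3.279 ft.
V = (1.486/n) R^(2/3) √S = (1.486/0.018) × 3.279^(2/3) × √0.00073 = 4.923 ft/s. Hydraulic depth D_h = A/T = 182.8/54.08 = 3.38 ft.
Froude number Fr = V/√(g·D_h) = 4.923/√(32.2×3.38) = 0.472, which is less than 1, so the flow is subcritical.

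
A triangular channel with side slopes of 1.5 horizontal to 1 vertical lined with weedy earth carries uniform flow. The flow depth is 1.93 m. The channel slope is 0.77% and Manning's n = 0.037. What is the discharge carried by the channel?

Q = 11.4 m³/s

For a triangular section with side slope z = 1.5: A = zy² = 1.5×1.93² = 5.587 m²; P = 2y√(1+z²) = 2×1.93×1.803 = 6.959 m.
Hydraulic radius R = A/P = 5.587/6.959 = 0.8029 m.
Manning's equation: Q = (1/n) A R^(2/3) S^(1/2) = (1/0.037) × 5.587 × 0.8029^(2/3) × 0.0077^(1/2) = 11.4 m³/s.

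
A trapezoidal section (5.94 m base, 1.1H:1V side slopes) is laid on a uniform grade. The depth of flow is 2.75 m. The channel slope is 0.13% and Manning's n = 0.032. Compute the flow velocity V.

With bottom width b = 5.94 m and side slope z = 1.1: A = (b + zy)y = (5.94 + 1.1×2.75)×2.75 = 24.65 m²; P = b + 2y√(1+z²) = 5.94 + 2×2.75×1.487 = 14.12 m.
Hydraulic radius R = A/P = 24.65/14.12 = 1.746 m.
From Manning's equation, V = (1/n) R^(2/3) S^(1/2) = (1/0.032) × 1.746^(2/3) × 0.0013^(1/2) = 1.63 m/s.

V = 1.63 m/s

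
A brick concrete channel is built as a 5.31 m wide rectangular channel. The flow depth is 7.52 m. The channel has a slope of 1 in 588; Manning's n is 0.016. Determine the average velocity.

Flow area A = b·y = 5.31 × 7.52 = 39.93 m². Wetted perimeter P = b + 2y = 5.31 + 2×7.52 = 20.35 m.
Hydraulic radius R = A/P = 39.93/20.35 = 1.962 m.
From Manning's equation, V = (1/n) R^(2/3) S^(1/2) = (1/0.016) × 1.962^(2/3) × 0.001701^(1/2) = 4.04 m/s.

V = 4.04 m/s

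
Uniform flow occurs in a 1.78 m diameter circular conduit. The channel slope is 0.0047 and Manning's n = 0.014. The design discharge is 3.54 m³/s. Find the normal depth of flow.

Manning's equation rearranged: A R^(2/3) = nQ / (1·√S) = 0.014 × 3.54 / (√0.0047) = 0.7229.
Try y = 1.11 m: A R^(2/3) = 1.033 — over.
Try y = 0.763 m: A R^(2/3) = 0.5541 — short.
Try y = 0.888 m: A R^(2/3) = 0.7225 — close enough.

y_n = 0.888 m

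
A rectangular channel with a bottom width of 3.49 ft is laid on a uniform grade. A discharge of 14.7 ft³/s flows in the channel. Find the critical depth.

For a rectangular channel, critical depth y_c = (q²/g)^(1/3) where q = Q/b = 14.7/3.49 = 4.212 ft²/s.
So y_c = (4.212²/32.2)^(1/3) = 0.82 ft.

y_c = 0.82 ft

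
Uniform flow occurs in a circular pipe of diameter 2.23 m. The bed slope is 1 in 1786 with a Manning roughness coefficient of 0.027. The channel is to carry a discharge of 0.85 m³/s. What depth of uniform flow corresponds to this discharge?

Manning's equation rearranged: A R^(2/3) = nQ / (1·√S) = 0.027 × 0.85 / (√0.0005599) = 0.9699.
Try y = 1.11 m: A R^(2/3) = 1.313 — too large.
Try y = 0.821 m: A R^(2/3) = 0.7649 — too small.
Try y = 0.934 m: A R^(2/3) = 0.9693 — matches.

y_n = 0.934 m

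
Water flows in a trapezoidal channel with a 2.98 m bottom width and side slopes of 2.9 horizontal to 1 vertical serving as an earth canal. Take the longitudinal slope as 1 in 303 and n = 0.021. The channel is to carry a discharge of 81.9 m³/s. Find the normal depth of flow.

Manning's equation rearranged: A R^(2/3) = nQ / (1·√S) = 0.021 × 81.9 / (√0.0033) = 29.94.
Trying y = 1.73 m: A R^(2/3) = 14 — low.
Trying y = 2.76 m: A R^(2/3) = 40.12 — high.
Trying y = 2.43 m: A R^(2/3) = 29.94 — ≈ 29.94.

y_n = 2.43 m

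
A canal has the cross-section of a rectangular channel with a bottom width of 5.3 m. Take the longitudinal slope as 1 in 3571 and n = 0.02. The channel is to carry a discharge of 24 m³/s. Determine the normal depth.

Manning's equation rearranged: A R^(2/3) = nQ / (1·√S) = 0.02 × 24 / (√0.00028) = 28.68.
Trying y = 3.28 m: A R^(2/3) = 22.43 — short.
Trying y = 4.96 m: A R^(2/3) = 37.84 — over.
Trying y = 3.97 m: A R^(2/3) = 28.65 — matches.

y_n = 3.97 m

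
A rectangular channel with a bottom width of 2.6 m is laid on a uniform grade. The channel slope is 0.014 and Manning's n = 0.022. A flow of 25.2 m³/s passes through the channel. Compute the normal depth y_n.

Manning's equation rearranged: A R^(2/3) = nQ / (1·√S) = 0.022 × 25.2 / (√0.014) = 4.686.
Trying y = 1.71 m: A R^(2/3) = 3.633 — low.
Trying y = 2.26 m: A R^(2/3) = 5.17 — high.
Trying y = 2.09 m: A R^(2/3) = 4.689 — close enough.

y_n = 2.09 m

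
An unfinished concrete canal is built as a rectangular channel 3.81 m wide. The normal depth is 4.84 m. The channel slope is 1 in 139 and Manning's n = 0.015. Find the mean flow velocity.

Flow area A = b·y = 3.81 × 4.84 = 18.44 m². Wetted perimeter P = b + 2y = 3.81 + 2×4.84 = 13.49 m.
Hydraulic radius R = A/P = 18.44/13.49 = 1.367 m.
From Manning's equation, V = (1/n) R^(2/3) S^(1/2) = (1/0.015) × 1.367^(2/3) × 0.007194^(1/2) = 6.96 m/s.

V = 6.96 m/s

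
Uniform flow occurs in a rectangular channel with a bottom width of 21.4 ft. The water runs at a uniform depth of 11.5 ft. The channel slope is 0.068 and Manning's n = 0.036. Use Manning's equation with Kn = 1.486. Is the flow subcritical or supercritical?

supercritical

Flow area A = b·y = 21.4 × 11.5 = 246.1 ft². Wetted perimeter P = b + 2y = 21.4 + 2×11.5 = 44.4 ft.
Hydraulic radius R = A/P = 246.1/44.4 = 5.543 ft.
V = (1.486/n) R^(2/3) √S = (1.486/0.036) × 5.543^(2/3) × √0.068 = 33.71 ft/s. Hydraulic depth D_h = A/T = 246.1/21.4 = 11.5 ft.
Froude number Fr = V/√(g·D_h) = 33.71/√(32.2×11.5) = 1.75, which is greater than 1, so the flow is supercritical.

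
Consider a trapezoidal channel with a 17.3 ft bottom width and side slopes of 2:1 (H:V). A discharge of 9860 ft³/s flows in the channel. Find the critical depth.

y_c = 13.5 ft

At critical depth, Q² T / (g A³) = 1, i.e. A³/T = Q²/g = 9860²/32.2 = 3019000.
Try y = 10.1 ft: A³/T = 941600 — too small.
Try y = 17.3 ft: A³/T = 8368000 — too large.
Try y = 13.5 ft: A³/T = 3000000 — ≈ 3019000.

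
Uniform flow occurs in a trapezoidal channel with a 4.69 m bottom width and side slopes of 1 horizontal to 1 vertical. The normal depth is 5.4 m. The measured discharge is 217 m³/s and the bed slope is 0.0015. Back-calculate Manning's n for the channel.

n = 0.019

With bottom width b = 4.69 m and side slope z = 1: A = (b + zy)y = (4.69 + 1×5.4)×5.4 = 54.49 m²; P = b + 2y√(1+z²) = 4.69 + 2×5.4×1.414 = 19.96 m.
Hydraulic radius R = A/P = 54.49/19.96 = 2.729 m.
Rearranging Manning's equation: n = (1/Q) A R^(2/3) S^(1/2) = (1/217) × 54.49 × 2.729^(2/3) × √0.0015 = 0.019.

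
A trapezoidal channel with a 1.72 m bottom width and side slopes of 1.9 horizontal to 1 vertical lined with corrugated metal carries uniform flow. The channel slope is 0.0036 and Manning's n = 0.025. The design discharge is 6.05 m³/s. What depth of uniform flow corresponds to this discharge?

y_n = 0.989 m

Manning's equation rearranged: A R^(2/3) = nQ / (1·√S) = 0.025 × 6.05 / (√0.0036) = 2.521.
Try y = 0.747 m: A R^(2/3) = 1.429 — too small.
Try y = 1.26 m: A R^(2/3) = 4.191 — too large.
Try y = 0.989 m: A R^(2/3) = 2.522 — ≈ 2.521.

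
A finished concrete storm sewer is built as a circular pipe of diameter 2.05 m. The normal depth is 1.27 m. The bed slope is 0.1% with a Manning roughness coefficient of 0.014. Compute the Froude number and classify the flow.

subcritical

For a circular section of diameter D = 2.05 m at depth y = 1.27 m, the central angle is θ = 2 arccos(1 − 2y/D) = 3.624 rad. Then A = (D²/8)(θ − sin θ) = 2.148 m² and P = Dθ/2 = 3.715 m.
Hydraulic radius R = A/P = 2.148/3.715 = 0.5781 m.
V = (1/n) R^(2/3) √S = (1/0.014) × 0.5781^(2/3) × √0.001 = 1.568 m/s. Hydraulic depth D_h = A/T = 2.148/1.991 = 1.079 m.
Froude number Fr = V/√(g·D_h) = 1.568/√(9.81×1.079) = 0.482, which is less than 1, so the flow is subcritical.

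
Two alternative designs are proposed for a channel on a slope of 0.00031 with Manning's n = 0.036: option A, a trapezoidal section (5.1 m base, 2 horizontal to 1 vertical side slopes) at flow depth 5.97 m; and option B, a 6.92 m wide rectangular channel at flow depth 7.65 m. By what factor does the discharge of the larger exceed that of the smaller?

Channel A: With bottom width b = 5.1 m and side slope z = 2: A = (b + zy)y = (5.1 + 2×5.97)×5.97 = 101.7 m²; P = b + 2y√(1+z²) = 5.1 + 2×5.97×2.236 = 31.8 m. Hydraulic radius R = A/P = 101.7/31.8 = 3.199 m. Q_A = (1/0.036)·101.7·3.199^(2/3)·√0.00031 = 108 m³/s.
Channel B: Flow area A = b·y = 6.92 × 7.65 = 52.94 m². Wetted perimeter P = b + 2y = 6.92 + 2×7.65 = 22.22 m. Hydraulic radius R = A/P = 52.94/22.22 = 2.382 m. Q_B = (1/0.036)·52.94·2.382^(2/3)·√0.00031 = 46.18 m³/s.
The larger discharge is 108 m³/s and the smaller is 46.18 m³/s; the ratio is 2.34.

2.34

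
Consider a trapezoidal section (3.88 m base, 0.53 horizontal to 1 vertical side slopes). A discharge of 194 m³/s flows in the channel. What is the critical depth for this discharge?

At critical depth, Q² T / (g A³) = 1, i.e. A³/T = Q²/g = 194²/9.81 = 3836.
Trying y = 5.89 m: A³/T = 6928 — high.
Trying y = 3.97 m: A³/T = 1658 — low.
Trying y = 5.02 m: A³/T = 3847 — ≈ 3836.

y_c = 5.02 m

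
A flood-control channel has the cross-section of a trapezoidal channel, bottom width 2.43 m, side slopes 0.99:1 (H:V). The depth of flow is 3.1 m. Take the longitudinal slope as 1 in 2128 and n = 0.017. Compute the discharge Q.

With bottom width b = 2.43 m and side slope z = 0.99: A = (b + zy)y = (2.43 + 0.99×3.1)×3.1 = 17.05 m²; P = b + 2y√(1+z²) = 2.43 + 2×3.1×1.407 = 11.15 m.
Hydraulic radius R = A/P = 17.05/11.15 = 1.528 m.
Manning's equation: Q = (1/n) A R^(2/3) S^(1/2) = (1/0.017) × 17.05 × 1.528^(2/3) × 0.0004699^(1/2) = 28.8 m³/s.

Q = 28.8 m³/s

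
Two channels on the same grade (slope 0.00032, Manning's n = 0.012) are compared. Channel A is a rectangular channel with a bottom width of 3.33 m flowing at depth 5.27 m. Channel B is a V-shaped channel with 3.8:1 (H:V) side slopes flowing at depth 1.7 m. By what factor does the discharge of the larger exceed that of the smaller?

2.13

Channel A: Flow area A = b·y = 3.33 × 5.27 = 17.55 m². Wetted perimeter P = b + 2y = 3.33 + 2×5.27 = 13.87 m. Hydraulic radius R = A/P = 17.55/13.87 = 1.265 m. Q_A = (1/0.012)·17.55·1.265^(2/3)·√0.00032 = 30.6 m³/s.
Channel B: For a triangular section with side slope z = 3.8: A = zy² = 3.8×1.7² = 10.98 m²; P = 2y√(1+z²) = 2×1.7×3.929 = 13.36 m. Hydraulic radius R = A/P = 10.98/13.36 = 0.822 m. Q_B = (1/0.012)·10.98·0.822^(2/3)·√0.00032 = 14.37 m³/s.
The larger discharge is 30.6 m³/s and the smaller is 14.37 m³/s; the ratio is 2.13.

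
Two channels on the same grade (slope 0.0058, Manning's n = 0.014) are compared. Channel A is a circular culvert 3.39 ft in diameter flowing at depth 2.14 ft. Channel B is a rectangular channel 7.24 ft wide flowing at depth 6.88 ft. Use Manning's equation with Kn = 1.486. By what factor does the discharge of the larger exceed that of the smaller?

Channel A: For a circular section of diameter D = 3.39 ft at depth y = 2.14 ft, the central angle is θ = 2 arccos(1 − 2y/D) = 3.673 rad. Then A = (D²/8)(θ − sin θ) = 6.004 ft² and P = Dθ/2 = 6.226 ft. Hydraulic radius R = A/P = 6.004/6.226 = 0.9644 ft. Q_A = (1.486/0.014)·6.004·0.9644^(2/3)·√0.0058 = 47.38 ft³/s.
Channel B: Flow area A = b·y = 7.24 × 6.88 = 49.81 ft². Wetted perimeter P = b + 2y = 7.24 + 2×6.88 = 21 ft. Hydraulic radius R = A/P = 49.81/21 = 2.372 ft. Q_B = (1.486/0.014)·49.81·2.372^(2/3)·√0.0058 = 716.1 ft³/s.
The larger discharge is 716.1 ft³/s and the smaller is 47.38 ft³/s; the ratio is 15.1.

15.1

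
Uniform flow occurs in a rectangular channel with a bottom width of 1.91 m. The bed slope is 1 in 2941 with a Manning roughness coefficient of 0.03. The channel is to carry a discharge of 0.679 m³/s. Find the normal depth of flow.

y_n = 0.949 m

Manning's equation rearranged: A R^(2/3) = nQ / (1·√S) = 0.03 × 0.679 / (√0.00034) = 1.105.
Try y = 0.695 m: A R^(2/3) = 0.7234 — short.
Try y = 1.2 m: A R^(2/3) = 1.504 — over.
Try y = 0.949 m: A R^(2/3) = 1.105 — matches.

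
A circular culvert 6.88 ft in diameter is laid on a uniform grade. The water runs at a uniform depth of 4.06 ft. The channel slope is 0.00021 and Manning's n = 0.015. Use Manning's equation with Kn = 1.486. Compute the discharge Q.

Q = 50.2 ft³/s

For a circular section of diameter D = 6.88 ft at depth y = 4.06 ft, the central angle is θ = 2 arccos(1 − 2y/D) = 3.504 rad. Then A = (D²/8)(θ − sin θ) = 22.83 ft² and P = Dθ/2 = 12.05 ft.
Hydraulic radius R = A/P = 22.83/12.05 = 1.894 ft.
Manning's equation: Q = (1.486/n) A R^(2/3) S^(1/2) = (1.486/0.015) × 22.83 × 1.894^(2/3) × 0.00021^(1/2) = 50.2 ft³/s.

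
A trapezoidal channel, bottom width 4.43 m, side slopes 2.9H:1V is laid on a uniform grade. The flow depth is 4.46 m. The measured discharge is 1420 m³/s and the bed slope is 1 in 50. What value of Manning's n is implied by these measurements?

n = 0.014

With bottom width b = 4.43 m and side slope z = 2.9: A = (b + zy)y = (4.43 + 2.9×4.46)×4.46 = 77.44 m²; P = b + 2y√(1+z²) = 4.43 + 2×4.46×3.068 = 31.79 m.
Hydraulic radius R = A/P = 77.44/31.79 = 2.436 m.
Rearranging Manning's equation: n = (1/Q) A R^(2/3) S^(1/2) = (1/1420) × 77.44 × 2.436^(2/3) × √0.02 = 0.014.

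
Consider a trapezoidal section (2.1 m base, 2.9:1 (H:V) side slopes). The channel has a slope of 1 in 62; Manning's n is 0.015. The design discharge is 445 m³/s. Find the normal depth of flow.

y_n = 3.23 m

Manning's equation rearranged: A R^(2/3) = nQ / (1·√S) = 0.015 × 445 / (√0.01613) = 52.56.
At y = 4.13 m: A R^(2/3) = 95.91 — high.
At y = 3.23 m: A R^(2/3) = 52.55 — ≈ 52.56.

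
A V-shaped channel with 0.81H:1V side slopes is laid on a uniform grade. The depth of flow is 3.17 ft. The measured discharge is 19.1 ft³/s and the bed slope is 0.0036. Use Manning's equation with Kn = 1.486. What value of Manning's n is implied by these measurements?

n = 0.0379

For a triangular section with side slope z = 0.81: A = zy² = 0.81×3.17² = 8.14 ft²; P = 2y√(1+z²) = 2×3.17×1.287 = 8.159 ft.
Hydraulic radius R = A/P = 8.14/8.159 = 0.9976 ft.
Rearranging Manning's equation: n = (1.486/Q) A R^(2/3) S^(1/2) = (1.486/19.1) × 8.14 × 0.9976^(2/3) × √0.0036 = 0.0379.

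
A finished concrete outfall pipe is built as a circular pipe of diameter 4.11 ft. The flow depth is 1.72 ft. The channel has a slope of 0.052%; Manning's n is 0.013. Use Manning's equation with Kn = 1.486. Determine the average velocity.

For a circular section of diameter D = 4.11 ft at depth y = 1.72 ft, the central angle is θ = 2 arccos(1 − 2y/D) = 2.814 rad. Then A = (D²/8)(θ − sin θ) = 5.263 ft² and P = Dθ/2 = 5.783 ft.
Hydraulic radius R = A/P = 5.263/5.783 = 0.91 ft.
From Manning's equation, V = (1.486/n) R^(2/3) S^(1/2) = (1.486/0.013) × 0.91^(2/3) × 0.00052^(1/2) = 2.45 ft/s.

V = 2.45 ft/s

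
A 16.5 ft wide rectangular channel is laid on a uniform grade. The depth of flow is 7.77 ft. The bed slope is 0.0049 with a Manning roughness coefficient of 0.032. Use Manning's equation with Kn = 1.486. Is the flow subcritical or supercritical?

Flow area A = b·y = 16.5 × 7.77 = 128.2 ft². Wetted perimeter P = b + 2y = 16.5 + 2×7.77 = 32.04 ft.
Hydraulic radius R = A/P = 128.2/32.04 = 4.001 ft.
V = (1.486/n) R^(2/3) √S = (1.486/0.032) × 4.001^(2/3) × √0.0049 = 8.193 ft/s. Hydraulic depth D_h = A/T = 128.2/16.5 = 7.77 ft.
Froude number Fr = V/√(g·D_h) = 8.193/√(32.2×7.77) = 0.518, which is less than 1, so the flow is subcritical.

subcritical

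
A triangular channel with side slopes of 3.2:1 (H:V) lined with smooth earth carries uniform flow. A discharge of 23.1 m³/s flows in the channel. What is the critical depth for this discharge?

At critical depth, Q² T / (g A³) = 1, i.e. A³/T = Q²/g = 23.1²/9.81 = 54.39.
Trying y = 1.44 m: A³/T = 31.7 — too small.
Trying y = 1.86 m: A³/T = 114 — too large.
Trying y = 1.6 m: A³/T = 53.69 — close enough.

y_c = 1.6 m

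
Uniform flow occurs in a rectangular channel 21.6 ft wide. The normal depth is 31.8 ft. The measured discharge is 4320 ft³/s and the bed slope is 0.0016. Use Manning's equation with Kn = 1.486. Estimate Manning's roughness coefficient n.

Flow area A = b·y = 21.6 × 31.8 = 686.9 ft². Wetted perimeter P = b + 2y = 21.6 + 2×31.8 = 85.2 ft.
Hydraulic radius R = A/P = 686.9/85.2 = 8.062 ft.
Rearranging Manning's equation: n = (1.486/Q) A R^(2/3) S^(1/2) = (1.486/4320) × 686.9 × 8.062^(2/3) × √0.0016 = 0.038.

n = 0.038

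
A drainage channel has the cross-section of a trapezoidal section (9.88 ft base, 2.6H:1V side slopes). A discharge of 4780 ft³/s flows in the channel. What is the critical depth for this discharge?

At critical depth, Q² T / (g A³) = 1, i.e. A³/T = Q²/g = 4780²/32.2 = 709600.
Trying y = 6.9 ft: A³/T = 154600 — short.
Trying y = 11.1 ft: A³/T = 1176000 — over.
Trying y = 9.88 ft: A³/T = 708400 — ≈ 709600.

y_c = 9.88 ft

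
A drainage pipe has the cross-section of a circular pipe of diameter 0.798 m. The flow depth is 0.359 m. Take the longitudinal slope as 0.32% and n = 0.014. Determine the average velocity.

For a circular section of diameter D = 0.798 m at depth y = 0.359 m, the central angle is θ = 2 arccos(1 − 2y/D) = 2.941 rad. Then A = (D²/8)(θ − sin θ) = 0.2182 m² and P = Dθ/2 = 1.173 m.
Hydraulic radius R = A/P = 0.2182/1.173 = 0.186 m.
From Manning's equation, V = (1/n) R^(2/3) S^(1/2) = (1/0.014) × 0.186^(2/3) × 0.0032^(1/2) = 1.32 m/s.

V = 1.32 m/s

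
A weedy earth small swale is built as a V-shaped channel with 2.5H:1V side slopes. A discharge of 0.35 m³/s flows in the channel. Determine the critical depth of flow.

At critical depth, Q² T / (g A³) = 1, i.e. A³/T = Q²/g = 0.35²/9.81 = 0.01249.
At y = 0.245 m: A³/T = 0.002759 — too small.
At y = 0.39 m: A³/T = 0.0282 — too large.
At y = 0.331 m: A³/T = 0.01242 — matches.

y_c = 0.331 m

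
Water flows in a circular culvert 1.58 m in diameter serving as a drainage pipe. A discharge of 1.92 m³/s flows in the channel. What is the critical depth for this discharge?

At critical depth, Q² T / (g A³) = 1, i.e. A³/T = Q²/g = 1.92²/9.81 = 0.3758.
Trying y = 0.539 m: A³/T = 0.1375 — low.
Trying y = 0.796 m: A³/T = 0.6138 — high.
Trying y = 0.7 m: A³/T = 0.3755 — ≈ 0.3758.

y_c = 0.7 m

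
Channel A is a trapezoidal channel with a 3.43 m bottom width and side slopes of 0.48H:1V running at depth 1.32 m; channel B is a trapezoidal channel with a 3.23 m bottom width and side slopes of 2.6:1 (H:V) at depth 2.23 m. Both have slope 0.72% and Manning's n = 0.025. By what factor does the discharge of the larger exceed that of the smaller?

Channel A: With bottom width b = 3.43 m and side slope z = 0.48: A = (b + zy)y = (3.43 + 0.48×1.32)×1.32 = 5.364 m²; P = b + 2y√(1+z²) = 3.43 + 2×1.32×1.109 = 6.358 m. Hydraulic radius R = A/P = 5.364/6.358 = 0.8436 m. Q_A = (1/0.025)·5.364·0.8436^(2/3)·√0.0072 = 16.25 m³/s.
Channel B: With bottom width b = 3.23 m and side slope z = 2.6: A = (b + zy)y = (3.23 + 2.6×2.23)×2.23 = 20.13 m²; P = b + 2y√(1+z²) = 3.23 + 2×2.23×2.786 = 15.65 m. Hydraulic radius R = A/P = 20.13/15.65 = 1.286 m. Q_B = (1/0.025)·20.13·1.286^(2/3)·√0.0072 = 80.81 m³/s.
The larger discharge is 80.81 m³/s and the smaller is 16.25 m³/s; the ratio is 4.97.

4.97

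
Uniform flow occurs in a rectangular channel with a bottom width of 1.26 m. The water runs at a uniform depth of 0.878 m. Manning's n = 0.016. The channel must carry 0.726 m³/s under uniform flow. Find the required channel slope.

Flow area A = b·y = 1.26 × 0.878 = 1.106 m². Wetted perimeter P = b + 2y = 1.26 + 2×0.878 = 3.016 m.
Hydraulic radius R = A/P = 1.106/3.016 = 0.3668 m.
From Manning's equation, S = [nQ / (1 A R^(2/3))]² = [0.016 × 0.726 / (1 × 1.106 × 0.3668^(2/3))]² = 0.00042.

S = 0.00042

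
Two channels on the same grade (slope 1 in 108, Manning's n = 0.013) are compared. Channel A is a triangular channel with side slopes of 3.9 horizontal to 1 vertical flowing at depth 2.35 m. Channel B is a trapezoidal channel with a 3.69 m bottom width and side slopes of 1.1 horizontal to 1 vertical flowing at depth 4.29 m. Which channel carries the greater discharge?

Channel A: For a triangular section with side slope z = 3.9: A = zy² = 3.9×2.35² = 21.54 m²; P = 2y√(1+z²) = 2×2.35×4.026 = 18.92 m. Hydraulic radius R = A/P = 21.54/18.92 = 1.138 m. Q_A = (1/0.013)·21.54·1.138^(2/3)·√0.009259 = 173.8 m³/s.
Channel B: With bottom width b = 3.69 m and side slope z = 1.1: A = (b + zy)y = (3.69 + 1.1×4.29)×4.29 = 36.07 m²; P = b + 2y√(1+z²) = 3.69 + 2×4.29×1.487 = 16.45 m. Hydraulic radius R = A/P = 36.07/16.45 = 2.194 m. Q_B = (1/0.013)·36.07·2.194^(2/3)·√0.009259 = 450.8 m³/s.
Q_A = 173.8 m³/s vs Q_B = 450.8 m³/s, so channel B carries more.

channel B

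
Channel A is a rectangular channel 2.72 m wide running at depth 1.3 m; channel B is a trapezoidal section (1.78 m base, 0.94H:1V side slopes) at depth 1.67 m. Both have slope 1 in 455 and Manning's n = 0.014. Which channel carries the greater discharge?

Channel A: Flow area A = b·y = 2.72 × 1.3 = 3.536 m². Wetted perimeter P = b + 2y = 2.72 + 2×1.3 = 5.32 m. Hydraulic radius R = A/P = 3.536/5.32 = 0.6647 m. Q_A = (1/0.014)·3.536·0.6647^(2/3)·√0.002198 = 9.018 m³/s.
Channel B: With bottom width b = 1.78 m and side slope z = 0.94: A = (b + zy)y = (1.78 + 0.94×1.67)×1.67 = 5.594 m²; P = b + 2y√(1+z²) = 1.78 + 2×1.67×1.372 = 6.364 m. Hydraulic radius R = A/P = 5.594/6.364 = 0.879 m. Q_B = (1/0.014)·5.594·0.879^(2/3)·√0.002198 = 17.19 m³/s.
Q_A = 9.018 m³/s vs Q_B = 17.19 m³/s, so channel B carries more.

channel B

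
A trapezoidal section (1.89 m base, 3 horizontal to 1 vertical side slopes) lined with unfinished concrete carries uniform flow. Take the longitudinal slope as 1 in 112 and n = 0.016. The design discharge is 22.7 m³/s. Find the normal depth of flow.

Manning's equation rearranged: A R^(2/3) = nQ / (1·√S) = 0.016 × 22.7 / (√0.008929) = 3.844.
Trying y = 0.935 m: A R^(2/3) = 2.991 — low.
Trying y = 1.17 m: A R^(2/3) = 4.886 — high.
Trying y = 1.05 m: A R^(2/3) = 3.849 — matches.

y_n = 1.05 m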